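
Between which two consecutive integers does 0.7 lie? 0 and 1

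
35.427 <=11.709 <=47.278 False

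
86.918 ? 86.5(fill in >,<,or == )>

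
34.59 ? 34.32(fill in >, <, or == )>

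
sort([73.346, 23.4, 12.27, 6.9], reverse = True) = [73.346, 23.4, 12.27, 6.9]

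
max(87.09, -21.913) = 87.09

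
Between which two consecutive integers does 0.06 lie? 0 and 1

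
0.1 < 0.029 False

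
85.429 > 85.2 True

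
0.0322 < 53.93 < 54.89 True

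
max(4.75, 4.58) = 4.75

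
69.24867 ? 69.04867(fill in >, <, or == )>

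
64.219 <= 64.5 True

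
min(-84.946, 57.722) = -84.946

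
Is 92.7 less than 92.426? No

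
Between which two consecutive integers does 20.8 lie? 20 and 21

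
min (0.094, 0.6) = 0.094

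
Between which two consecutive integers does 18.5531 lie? 18 and 19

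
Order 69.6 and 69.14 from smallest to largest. 69.14, 69.6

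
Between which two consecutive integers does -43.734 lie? -44 and -43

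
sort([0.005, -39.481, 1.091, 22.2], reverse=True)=[22.2, 1.091, 0.005, -39.481]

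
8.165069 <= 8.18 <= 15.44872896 True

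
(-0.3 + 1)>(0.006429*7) True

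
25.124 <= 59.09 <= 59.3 True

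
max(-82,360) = 360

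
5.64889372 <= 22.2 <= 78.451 True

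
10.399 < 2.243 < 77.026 False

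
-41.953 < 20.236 True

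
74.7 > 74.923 False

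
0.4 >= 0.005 True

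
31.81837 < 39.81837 True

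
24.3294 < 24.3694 True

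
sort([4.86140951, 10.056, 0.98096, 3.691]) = [0.98096, 3.691, 4.86140951, 10.056]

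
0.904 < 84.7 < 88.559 True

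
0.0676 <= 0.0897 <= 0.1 True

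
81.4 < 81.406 True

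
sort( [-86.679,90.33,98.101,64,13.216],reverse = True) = [98.101,90.33,64,13.216,-86.679]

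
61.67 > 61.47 True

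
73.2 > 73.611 False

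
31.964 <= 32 True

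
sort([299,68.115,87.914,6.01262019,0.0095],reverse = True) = [299,87.914,68.115,6.01262019,0.0095]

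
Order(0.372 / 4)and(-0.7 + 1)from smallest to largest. (0.372 / 4),(-0.7 + 1)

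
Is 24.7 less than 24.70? No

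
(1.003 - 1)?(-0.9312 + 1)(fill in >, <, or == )<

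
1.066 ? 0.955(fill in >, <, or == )>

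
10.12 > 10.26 False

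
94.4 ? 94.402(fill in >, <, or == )<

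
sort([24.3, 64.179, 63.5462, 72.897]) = [24.3, 63.5462, 64.179, 72.897]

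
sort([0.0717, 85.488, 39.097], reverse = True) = [85.488, 39.097, 0.0717]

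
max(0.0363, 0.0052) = 0.0363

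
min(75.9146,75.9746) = 75.9146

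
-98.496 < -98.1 True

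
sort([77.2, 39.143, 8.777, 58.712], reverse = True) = [77.2, 58.712, 39.143, 8.777]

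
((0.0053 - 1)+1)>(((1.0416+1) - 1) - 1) False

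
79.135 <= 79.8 True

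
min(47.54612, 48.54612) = 47.54612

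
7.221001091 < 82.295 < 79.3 False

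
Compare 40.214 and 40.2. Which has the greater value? 40.214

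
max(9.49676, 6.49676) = 9.49676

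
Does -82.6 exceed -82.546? No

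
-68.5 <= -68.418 True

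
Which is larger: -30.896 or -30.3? -30.3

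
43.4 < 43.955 True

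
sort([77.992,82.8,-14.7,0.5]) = [-14.7,0.5,77.992,82.8]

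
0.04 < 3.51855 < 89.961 True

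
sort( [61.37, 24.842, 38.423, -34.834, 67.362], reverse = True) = [67.362, 61.37, 38.423, 24.842, -34.834]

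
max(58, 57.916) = 58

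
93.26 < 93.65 True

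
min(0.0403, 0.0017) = 0.0017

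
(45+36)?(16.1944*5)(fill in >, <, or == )>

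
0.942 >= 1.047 False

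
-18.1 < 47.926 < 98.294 True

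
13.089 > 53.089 False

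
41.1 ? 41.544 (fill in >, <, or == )<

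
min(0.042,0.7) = 0.042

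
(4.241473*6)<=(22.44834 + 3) False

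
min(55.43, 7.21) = 7.21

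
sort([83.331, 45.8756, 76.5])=[45.8756, 76.5, 83.331]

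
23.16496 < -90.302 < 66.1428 False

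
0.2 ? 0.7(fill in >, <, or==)<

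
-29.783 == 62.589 False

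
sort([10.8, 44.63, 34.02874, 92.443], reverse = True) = [92.443, 44.63, 34.02874, 10.8]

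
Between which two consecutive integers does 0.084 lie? 0 and 1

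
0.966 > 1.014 False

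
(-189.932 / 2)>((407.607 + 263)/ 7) False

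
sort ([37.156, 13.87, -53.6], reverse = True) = [37.156, 13.87, -53.6]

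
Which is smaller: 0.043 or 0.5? 0.043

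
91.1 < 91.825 True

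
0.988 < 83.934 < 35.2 False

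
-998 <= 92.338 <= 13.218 False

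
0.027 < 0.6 True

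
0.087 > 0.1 False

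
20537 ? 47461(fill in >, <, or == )<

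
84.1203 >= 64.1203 True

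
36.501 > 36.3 True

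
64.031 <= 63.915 False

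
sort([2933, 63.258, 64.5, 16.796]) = [16.796, 63.258, 64.5, 2933]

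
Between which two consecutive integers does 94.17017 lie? 94 and 95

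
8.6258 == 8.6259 False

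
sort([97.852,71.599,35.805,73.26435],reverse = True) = [97.852,73.26435,71.599,35.805]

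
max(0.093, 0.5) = 0.5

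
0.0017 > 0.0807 False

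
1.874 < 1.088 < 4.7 False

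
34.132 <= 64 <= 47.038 False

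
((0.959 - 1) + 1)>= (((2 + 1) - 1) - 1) False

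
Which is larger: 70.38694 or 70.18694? 70.38694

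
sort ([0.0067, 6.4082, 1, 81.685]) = [0.0067, 1, 6.4082, 81.685]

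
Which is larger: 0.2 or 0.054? 0.2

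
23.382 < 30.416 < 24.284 False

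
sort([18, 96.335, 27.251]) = [18, 27.251, 96.335]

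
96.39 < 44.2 False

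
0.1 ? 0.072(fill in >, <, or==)>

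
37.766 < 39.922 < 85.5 True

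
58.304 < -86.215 False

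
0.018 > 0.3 False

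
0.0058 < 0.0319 True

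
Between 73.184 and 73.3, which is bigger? 73.3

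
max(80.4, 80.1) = 80.4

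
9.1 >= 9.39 False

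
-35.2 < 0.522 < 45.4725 True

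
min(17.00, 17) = 17.00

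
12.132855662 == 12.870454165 False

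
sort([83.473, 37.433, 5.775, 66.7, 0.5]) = [0.5, 5.775, 37.433, 66.7, 83.473]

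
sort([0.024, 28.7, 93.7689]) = [0.024, 28.7, 93.7689]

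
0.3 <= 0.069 False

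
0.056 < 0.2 True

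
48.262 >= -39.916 True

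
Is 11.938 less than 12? Yes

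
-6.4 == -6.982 False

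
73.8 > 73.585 True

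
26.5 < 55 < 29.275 False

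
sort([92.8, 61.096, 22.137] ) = [22.137, 61.096, 92.8]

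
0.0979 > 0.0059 True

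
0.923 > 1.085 False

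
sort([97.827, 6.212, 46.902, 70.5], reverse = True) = [97.827, 70.5, 46.902, 6.212]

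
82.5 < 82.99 True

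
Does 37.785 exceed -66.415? Yes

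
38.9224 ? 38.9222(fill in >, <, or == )>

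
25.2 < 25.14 False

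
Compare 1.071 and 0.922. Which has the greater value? 1.071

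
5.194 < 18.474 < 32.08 True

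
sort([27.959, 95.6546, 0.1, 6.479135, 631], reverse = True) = [631, 95.6546, 27.959, 6.479135, 0.1]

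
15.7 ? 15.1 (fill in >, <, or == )>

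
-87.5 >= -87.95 True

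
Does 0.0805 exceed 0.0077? Yes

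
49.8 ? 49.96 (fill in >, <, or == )<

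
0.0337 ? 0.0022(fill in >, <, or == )>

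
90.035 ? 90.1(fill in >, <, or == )<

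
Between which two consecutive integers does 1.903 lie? 1 and 2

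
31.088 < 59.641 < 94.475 True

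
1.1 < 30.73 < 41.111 True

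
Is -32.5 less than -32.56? No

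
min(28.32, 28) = 28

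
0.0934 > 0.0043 True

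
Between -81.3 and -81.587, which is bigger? -81.3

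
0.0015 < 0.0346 True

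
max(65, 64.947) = 65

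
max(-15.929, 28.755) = 28.755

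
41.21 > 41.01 True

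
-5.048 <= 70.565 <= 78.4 True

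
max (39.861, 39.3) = 39.861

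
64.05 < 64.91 True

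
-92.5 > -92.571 True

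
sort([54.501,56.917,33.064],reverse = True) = [56.917,54.501,33.064]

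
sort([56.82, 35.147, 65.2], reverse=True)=[65.2, 56.82, 35.147]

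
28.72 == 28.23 False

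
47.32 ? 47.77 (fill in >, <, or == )<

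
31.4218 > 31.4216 True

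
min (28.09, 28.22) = 28.09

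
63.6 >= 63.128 True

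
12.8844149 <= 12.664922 False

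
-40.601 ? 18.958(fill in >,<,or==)<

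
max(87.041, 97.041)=97.041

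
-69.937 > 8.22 False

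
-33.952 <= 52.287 True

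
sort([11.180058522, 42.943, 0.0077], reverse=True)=[42.943, 11.180058522, 0.0077]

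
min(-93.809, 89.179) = -93.809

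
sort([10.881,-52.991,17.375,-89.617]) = [-89.617,-52.991,10.881,17.375]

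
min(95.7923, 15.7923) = 15.7923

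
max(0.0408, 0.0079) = 0.0408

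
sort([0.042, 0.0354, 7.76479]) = [0.0354, 0.042, 7.76479]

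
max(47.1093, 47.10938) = 47.10938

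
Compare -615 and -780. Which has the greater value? -615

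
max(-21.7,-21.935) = -21.7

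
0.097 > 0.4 False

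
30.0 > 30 False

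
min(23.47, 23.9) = 23.47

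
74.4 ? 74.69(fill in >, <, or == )<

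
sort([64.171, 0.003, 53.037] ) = [0.003, 53.037, 64.171]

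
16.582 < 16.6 True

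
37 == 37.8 False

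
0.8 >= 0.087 True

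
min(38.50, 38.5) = 38.50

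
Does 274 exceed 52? Yes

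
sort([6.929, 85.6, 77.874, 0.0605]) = [0.0605, 6.929, 77.874, 85.6]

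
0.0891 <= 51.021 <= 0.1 False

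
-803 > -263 False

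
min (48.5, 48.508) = 48.5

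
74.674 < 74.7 True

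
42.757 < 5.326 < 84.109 False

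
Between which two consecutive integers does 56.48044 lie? 56 and 57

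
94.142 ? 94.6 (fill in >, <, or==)<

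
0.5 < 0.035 False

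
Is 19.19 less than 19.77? Yes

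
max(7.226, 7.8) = 7.8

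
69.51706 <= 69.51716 True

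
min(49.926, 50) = 49.926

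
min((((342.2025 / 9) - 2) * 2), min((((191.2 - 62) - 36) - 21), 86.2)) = 72.045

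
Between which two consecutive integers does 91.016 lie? 91 and 92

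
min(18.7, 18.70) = 18.7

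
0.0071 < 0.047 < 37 True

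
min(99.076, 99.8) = 99.076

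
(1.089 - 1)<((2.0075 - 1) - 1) False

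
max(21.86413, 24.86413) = 24.86413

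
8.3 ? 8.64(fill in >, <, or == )<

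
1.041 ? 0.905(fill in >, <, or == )>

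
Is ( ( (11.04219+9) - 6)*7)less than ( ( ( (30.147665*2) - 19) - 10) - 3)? No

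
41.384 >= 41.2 True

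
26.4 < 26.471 True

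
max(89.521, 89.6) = 89.6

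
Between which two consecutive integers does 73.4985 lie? 73 and 74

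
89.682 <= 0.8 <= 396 False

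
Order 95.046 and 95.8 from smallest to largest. 95.046, 95.8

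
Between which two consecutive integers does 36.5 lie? 36 and 37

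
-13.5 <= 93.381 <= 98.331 True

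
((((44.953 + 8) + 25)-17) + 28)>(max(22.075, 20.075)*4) True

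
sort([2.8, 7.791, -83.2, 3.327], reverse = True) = [7.791, 3.327, 2.8, -83.2]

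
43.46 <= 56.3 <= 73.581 True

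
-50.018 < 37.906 True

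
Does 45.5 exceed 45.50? No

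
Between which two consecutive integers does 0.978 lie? 0 and 1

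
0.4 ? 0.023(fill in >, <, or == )>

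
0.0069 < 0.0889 True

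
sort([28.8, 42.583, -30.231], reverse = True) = [42.583, 28.8, -30.231]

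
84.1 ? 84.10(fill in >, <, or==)==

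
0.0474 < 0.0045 False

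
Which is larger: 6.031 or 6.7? 6.7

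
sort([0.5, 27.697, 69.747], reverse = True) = [69.747, 27.697, 0.5]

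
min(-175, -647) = -647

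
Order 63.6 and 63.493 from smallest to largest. 63.493, 63.6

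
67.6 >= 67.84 False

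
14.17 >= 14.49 False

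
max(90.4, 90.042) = 90.4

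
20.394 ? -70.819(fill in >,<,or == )>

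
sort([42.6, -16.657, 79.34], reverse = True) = [79.34, 42.6, -16.657]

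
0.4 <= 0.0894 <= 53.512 False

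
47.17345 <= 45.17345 False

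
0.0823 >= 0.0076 True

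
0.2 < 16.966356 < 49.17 True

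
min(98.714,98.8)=98.714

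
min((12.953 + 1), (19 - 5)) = 13.953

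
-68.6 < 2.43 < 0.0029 False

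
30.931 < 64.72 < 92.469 True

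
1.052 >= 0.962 True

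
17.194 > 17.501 False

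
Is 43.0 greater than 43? No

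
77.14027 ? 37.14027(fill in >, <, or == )>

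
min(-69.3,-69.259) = -69.3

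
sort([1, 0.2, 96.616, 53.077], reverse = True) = [96.616, 53.077, 1, 0.2]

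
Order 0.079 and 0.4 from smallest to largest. 0.079, 0.4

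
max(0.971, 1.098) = 1.098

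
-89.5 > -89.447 False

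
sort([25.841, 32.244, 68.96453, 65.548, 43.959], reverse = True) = [68.96453, 65.548, 43.959, 32.244, 25.841]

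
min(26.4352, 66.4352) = 26.4352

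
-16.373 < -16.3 True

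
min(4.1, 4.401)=4.1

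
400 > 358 True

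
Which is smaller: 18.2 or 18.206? 18.2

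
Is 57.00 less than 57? No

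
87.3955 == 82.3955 False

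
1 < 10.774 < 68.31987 True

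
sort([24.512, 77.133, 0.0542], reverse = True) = [77.133, 24.512, 0.0542]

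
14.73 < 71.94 True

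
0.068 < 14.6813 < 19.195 True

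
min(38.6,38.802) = 38.6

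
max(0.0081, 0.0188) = 0.0188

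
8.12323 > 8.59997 False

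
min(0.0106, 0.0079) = 0.0079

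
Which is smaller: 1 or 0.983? 0.983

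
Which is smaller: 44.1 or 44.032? 44.032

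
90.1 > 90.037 True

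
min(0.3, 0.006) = 0.006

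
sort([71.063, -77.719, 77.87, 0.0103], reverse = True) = [77.87, 71.063, 0.0103, -77.719]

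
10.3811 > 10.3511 True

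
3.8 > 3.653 True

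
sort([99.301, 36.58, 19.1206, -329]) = [-329, 19.1206, 36.58, 99.301]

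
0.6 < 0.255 False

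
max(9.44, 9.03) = 9.44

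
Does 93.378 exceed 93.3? Yes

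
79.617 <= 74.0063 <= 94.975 False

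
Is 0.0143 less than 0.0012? No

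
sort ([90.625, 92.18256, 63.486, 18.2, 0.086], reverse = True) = [92.18256, 90.625, 63.486, 18.2, 0.086]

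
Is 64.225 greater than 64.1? Yes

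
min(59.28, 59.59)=59.28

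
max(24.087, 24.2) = 24.2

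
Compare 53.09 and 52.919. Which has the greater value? 53.09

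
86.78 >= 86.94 False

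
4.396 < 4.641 True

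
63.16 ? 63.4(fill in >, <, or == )<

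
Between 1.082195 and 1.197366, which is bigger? 1.197366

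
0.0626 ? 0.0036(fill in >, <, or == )>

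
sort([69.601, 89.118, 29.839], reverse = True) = [89.118, 69.601, 29.839]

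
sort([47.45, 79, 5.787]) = [5.787, 47.45, 79]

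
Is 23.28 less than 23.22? No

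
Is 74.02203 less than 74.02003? No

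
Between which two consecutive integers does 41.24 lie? 41 and 42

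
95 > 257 False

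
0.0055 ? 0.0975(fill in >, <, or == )<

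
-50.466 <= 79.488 True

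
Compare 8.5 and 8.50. They are equal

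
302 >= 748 False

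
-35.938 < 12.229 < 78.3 True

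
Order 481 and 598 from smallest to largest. 481, 598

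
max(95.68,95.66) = 95.68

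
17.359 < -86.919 False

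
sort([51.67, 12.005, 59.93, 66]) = [12.005, 51.67, 59.93, 66]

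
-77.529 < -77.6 False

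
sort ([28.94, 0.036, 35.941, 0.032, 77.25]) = [0.032, 0.036, 28.94, 35.941, 77.25]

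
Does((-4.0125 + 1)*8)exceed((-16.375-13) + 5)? Yes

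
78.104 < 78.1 False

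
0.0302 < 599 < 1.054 False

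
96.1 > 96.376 False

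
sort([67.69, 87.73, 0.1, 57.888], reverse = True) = [87.73, 67.69, 57.888, 0.1]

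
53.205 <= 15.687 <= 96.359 False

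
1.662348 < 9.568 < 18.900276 True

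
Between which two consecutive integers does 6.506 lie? 6 and 7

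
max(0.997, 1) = 1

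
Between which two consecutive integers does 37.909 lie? 37 and 38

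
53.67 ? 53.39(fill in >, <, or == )>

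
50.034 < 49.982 False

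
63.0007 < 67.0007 True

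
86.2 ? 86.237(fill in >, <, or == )<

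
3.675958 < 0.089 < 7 False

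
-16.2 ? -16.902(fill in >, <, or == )>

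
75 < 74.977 False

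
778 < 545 False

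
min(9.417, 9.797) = 9.417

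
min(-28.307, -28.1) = -28.307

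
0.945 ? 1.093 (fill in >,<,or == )<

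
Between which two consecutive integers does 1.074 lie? 1 and 2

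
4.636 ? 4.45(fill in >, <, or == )>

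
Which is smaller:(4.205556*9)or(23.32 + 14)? (23.32 + 14)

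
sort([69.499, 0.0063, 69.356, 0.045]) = [0.0063, 0.045, 69.356, 69.499]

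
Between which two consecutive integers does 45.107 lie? 45 and 46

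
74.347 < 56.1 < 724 False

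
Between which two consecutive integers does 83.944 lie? 83 and 84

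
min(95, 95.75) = 95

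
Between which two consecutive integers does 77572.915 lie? 77572 and 77573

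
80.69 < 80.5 False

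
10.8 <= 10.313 False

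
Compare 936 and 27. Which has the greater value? 936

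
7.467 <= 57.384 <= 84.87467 True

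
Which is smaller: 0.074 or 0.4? 0.074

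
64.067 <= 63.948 False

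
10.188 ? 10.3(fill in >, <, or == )<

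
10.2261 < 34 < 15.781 False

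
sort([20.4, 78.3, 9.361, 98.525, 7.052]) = [7.052, 9.361, 20.4, 78.3, 98.525]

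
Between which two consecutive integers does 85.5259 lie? 85 and 86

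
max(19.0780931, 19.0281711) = 19.0780931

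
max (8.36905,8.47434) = 8.47434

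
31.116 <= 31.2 True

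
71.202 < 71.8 True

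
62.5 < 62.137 False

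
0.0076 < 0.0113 True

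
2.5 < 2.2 False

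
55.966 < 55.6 False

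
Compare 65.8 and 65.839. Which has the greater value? 65.839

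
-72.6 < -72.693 False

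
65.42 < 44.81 False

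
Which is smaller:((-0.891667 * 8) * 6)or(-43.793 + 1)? ((-0.891667 * 8) * 6)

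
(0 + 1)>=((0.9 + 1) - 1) True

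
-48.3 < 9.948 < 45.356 True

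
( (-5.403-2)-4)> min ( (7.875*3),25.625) False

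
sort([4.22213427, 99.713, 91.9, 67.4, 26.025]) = [4.22213427, 26.025, 67.4, 91.9, 99.713]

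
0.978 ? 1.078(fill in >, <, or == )<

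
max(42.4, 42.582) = 42.582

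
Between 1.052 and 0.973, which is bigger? 1.052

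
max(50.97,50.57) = 50.97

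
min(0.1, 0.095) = 0.095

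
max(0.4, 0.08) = 0.4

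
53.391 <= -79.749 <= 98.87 False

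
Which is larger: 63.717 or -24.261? 63.717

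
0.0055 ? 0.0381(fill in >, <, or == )<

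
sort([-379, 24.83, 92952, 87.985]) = [-379, 24.83, 87.985, 92952]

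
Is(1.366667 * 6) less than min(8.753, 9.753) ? Yes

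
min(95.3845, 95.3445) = 95.3445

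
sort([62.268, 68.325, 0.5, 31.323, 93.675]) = [0.5, 31.323, 62.268, 68.325, 93.675]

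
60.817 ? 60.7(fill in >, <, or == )>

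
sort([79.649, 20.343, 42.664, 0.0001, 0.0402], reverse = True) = [79.649, 42.664, 20.343, 0.0402, 0.0001]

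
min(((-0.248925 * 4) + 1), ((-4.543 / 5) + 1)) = 0.0043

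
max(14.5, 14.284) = 14.5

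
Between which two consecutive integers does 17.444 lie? 17 and 18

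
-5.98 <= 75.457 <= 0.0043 False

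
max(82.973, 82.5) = 82.973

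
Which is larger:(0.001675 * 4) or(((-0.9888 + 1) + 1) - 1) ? (((-0.9888 + 1) + 1) - 1)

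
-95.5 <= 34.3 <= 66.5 True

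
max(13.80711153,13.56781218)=13.80711153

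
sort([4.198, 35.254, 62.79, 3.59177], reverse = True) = [62.79, 35.254, 4.198, 3.59177]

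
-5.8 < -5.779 True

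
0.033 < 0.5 True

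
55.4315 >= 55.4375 False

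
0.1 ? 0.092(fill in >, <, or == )>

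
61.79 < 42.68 False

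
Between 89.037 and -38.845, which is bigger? 89.037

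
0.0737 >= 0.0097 True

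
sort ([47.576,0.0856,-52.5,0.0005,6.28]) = [-52.5,0.0005,0.0856,6.28,47.576]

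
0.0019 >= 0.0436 False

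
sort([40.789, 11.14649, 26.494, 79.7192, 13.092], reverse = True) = [79.7192, 40.789, 26.494, 13.092, 11.14649]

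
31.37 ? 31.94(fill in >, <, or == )<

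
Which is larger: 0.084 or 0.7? 0.7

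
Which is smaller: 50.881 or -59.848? -59.848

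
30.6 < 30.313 False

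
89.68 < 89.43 False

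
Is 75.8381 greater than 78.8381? No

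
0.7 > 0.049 True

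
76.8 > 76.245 True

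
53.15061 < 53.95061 True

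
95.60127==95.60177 False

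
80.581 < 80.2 False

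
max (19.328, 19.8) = 19.8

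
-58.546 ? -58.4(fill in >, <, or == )<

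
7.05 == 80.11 False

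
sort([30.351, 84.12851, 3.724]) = [3.724, 30.351, 84.12851]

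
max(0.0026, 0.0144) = 0.0144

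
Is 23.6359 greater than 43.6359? No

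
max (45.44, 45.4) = 45.44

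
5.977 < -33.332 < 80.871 False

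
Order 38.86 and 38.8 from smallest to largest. 38.8, 38.86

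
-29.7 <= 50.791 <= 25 False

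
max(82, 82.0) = 82.0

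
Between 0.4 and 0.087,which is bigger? 0.4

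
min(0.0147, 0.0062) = 0.0062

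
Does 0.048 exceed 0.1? No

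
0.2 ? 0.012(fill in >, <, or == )>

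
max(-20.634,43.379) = 43.379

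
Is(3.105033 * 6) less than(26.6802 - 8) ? Yes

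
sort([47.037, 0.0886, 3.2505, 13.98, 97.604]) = [0.0886, 3.2505, 13.98, 47.037, 97.604]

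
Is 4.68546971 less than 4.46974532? No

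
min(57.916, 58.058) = 57.916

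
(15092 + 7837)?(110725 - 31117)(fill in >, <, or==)<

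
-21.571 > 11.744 False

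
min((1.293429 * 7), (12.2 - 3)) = 9.054003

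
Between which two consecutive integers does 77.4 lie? 77 and 78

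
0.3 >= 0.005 True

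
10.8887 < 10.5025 False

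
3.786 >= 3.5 True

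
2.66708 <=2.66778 True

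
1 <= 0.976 False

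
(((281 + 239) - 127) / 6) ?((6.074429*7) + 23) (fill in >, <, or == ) <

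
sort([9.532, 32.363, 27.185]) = [9.532, 27.185, 32.363]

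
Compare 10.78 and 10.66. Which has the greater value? 10.78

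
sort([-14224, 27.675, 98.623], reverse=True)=[98.623, 27.675, -14224]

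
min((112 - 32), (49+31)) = 80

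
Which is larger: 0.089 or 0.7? 0.7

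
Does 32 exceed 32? No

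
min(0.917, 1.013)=0.917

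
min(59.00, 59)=59.00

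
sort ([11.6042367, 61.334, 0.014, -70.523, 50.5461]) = [-70.523, 0.014, 11.6042367, 50.5461, 61.334]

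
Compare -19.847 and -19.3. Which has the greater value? -19.3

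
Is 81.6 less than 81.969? Yes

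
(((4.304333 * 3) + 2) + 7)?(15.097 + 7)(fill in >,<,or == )<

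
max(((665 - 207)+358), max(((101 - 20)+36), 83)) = 816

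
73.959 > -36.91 True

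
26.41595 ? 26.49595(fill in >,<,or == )<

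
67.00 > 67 False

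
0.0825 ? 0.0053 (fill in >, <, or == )>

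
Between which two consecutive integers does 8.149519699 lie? 8 and 9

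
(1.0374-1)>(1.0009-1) True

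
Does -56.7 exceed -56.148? No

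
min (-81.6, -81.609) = -81.609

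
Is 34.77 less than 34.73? No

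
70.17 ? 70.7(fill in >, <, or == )<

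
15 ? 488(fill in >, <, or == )<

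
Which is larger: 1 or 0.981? 1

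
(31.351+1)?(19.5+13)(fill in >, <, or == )<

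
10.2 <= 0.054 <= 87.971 False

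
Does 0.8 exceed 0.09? Yes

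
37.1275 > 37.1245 True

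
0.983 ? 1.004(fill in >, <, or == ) <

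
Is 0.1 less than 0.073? No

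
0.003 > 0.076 False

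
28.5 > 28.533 False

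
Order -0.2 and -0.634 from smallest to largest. -0.634,-0.2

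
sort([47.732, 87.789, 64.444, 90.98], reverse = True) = [90.98, 87.789, 64.444, 47.732]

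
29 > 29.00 False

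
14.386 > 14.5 False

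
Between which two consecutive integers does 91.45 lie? 91 and 92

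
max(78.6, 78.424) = 78.6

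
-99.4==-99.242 False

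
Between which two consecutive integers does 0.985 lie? 0 and 1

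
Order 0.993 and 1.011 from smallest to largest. 0.993, 1.011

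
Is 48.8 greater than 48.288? Yes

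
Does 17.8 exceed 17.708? Yes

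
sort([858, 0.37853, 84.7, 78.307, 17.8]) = [0.37853, 17.8, 78.307, 84.7, 858]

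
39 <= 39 True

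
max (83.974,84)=84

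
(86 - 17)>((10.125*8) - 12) False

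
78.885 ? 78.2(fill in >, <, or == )>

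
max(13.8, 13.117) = 13.8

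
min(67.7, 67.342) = 67.342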